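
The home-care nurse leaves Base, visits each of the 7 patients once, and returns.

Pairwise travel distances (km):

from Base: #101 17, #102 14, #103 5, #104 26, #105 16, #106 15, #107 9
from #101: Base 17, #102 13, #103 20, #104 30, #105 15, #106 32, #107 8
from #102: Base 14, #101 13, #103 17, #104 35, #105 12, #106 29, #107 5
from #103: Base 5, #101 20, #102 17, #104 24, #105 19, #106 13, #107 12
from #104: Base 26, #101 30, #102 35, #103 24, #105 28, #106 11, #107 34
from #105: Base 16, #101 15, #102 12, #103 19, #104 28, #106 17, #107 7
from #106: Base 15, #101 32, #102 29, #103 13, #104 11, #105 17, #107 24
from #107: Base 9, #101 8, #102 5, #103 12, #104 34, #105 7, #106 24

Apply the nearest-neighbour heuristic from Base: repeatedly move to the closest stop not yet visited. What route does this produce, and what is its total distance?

From Base: distances to unvisited — #103=5, #107=9, #102=14, #106=15, #105=16, #101=17, #104=26. Nearest is #103 (5).
From #103: distances to unvisited — #107=12, #106=13, #102=17, #105=19, #101=20, #104=24. Nearest is #107 (12).
From #107: distances to unvisited — #102=5, #105=7, #101=8, #106=24, #104=34. Nearest is #102 (5).
From #102: distances to unvisited — #105=12, #101=13, #106=29, #104=35. Nearest is #105 (12).
From #105: distances to unvisited — #101=15, #106=17, #104=28. Nearest is #101 (15).
From #101: distances to unvisited — #104=30, #106=32. Nearest is #104 (30).
From #104: distances to unvisited — #106=11. Nearest is #106 (11).
Return #106→Base: 15.
Total = 5 + 12 + 5 + 12 + 15 + 30 + 11 + 15 = 105.

Total distance 105 km via the nearest-neighbour route Base → #103 → #107 → #102 → #105 → #101 → #104 → #106 → Base.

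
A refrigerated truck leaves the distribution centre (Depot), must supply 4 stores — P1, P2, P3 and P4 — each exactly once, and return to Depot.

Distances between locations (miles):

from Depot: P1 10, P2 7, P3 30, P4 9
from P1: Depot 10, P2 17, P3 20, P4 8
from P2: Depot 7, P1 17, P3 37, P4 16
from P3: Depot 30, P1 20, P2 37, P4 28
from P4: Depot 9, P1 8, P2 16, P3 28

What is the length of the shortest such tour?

With 4 stops there are 4!/2 = 12 distinct round trips (a route and its reverse cost the same).
Depot → P1 → P2 → P3 → P4 → Depot: 10+17+37+28+9 = 101
Depot → P1 → P2 → P4 → P3 → Depot: 10+17+16+28+30 = 101
Depot → P1 → P3 → P2 → P4 → Depot: 10+20+37+16+9 = 92
Depot → P1 → P3 → P4 → P2 → Depot: 10+20+28+16+7 = 81
Depot → P1 → P4 → P2 → P3 → Depot: 10+8+16+37+30 = 101
Depot → P1 → P4 → P3 → P2 → Depot: 10+8+28+37+7 = 90
Depot → P2 → P1 → P3 → P4 → Depot: 7+17+20+28+9 = 81
Depot → P2 → P1 → P4 → P3 → Depot: 7+17+8+28+30 = 90
Depot → P2 → P3 → P1 → P4 → Depot: 7+37+20+8+9 = 81
Depot → P2 → P4 → P1 → P3 → Depot: 7+16+8+20+30 = 81
Depot → P3 → P1 → P2 → P4 → Depot: 30+20+17+16+9 = 92
Depot → P3 → P2 → P1 → P4 → Depot: 30+37+17+8+9 = 101
The minimum is 81.
One optimal route: Depot → P1 → P3 → P4 → P2 → Depot (or its reverse).

Shortest round trip = 81 miles.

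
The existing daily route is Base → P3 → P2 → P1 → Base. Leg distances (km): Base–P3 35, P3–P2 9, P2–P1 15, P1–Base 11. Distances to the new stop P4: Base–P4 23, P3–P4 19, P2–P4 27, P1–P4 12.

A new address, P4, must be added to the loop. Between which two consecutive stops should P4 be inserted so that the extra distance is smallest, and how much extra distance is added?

Insertion cost between consecutive stops i–j is d(i,P4) + d(P4,j) − d(i,j):
  between Base and P3: 23 + 19 − 35 = 7
  between P3 and P2: 19 + 27 − 9 = 37
  between P2 and P1: 27 + 12 − 15 = 24
  between P1 and Base: 12 + 23 − 11 = 24
Cheapest insertion is between Base and P3, adding 7.
New total = 70 + 7 = 77.

Adding 7 km by placing P4 on the Base–P3 leg.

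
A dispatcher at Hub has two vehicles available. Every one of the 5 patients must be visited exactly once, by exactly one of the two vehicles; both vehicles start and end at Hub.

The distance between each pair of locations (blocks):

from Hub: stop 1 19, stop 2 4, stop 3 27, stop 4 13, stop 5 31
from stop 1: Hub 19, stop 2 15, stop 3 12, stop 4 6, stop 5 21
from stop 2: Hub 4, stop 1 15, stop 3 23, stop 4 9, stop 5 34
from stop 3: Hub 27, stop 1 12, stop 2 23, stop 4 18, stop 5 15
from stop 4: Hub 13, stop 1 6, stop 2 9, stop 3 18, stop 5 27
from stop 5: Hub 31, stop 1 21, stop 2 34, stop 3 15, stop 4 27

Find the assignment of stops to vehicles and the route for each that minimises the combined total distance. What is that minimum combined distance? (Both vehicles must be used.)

There are 2^4 − 1 = 15 ways to divide the 5 stops into two non-empty groups. For each, the best each vehicle can do is its own shortest tour through its group:
  {stop 1} + {stop 2, stop 3, stop 4, stop 5}: 38 + 77 = 115
  {stop 2} + {stop 1, stop 3, stop 4, stop 5}: 8 + 77 = 85
  {stop 1, stop 2} + {stop 3, stop 4, stop 5}: 38 + 77 = 115
  {stop 3} + {stop 1, stop 2, stop 4, stop 5}: 54 + 71 = 125
  {stop 1, stop 3} + {stop 2, stop 4, stop 5}: 58 + 71 = 129
  {stop 2, stop 3} + {stop 1, stop 4, stop 5}: 54 + 71 = 125
  … (15 splits in total)
Best: vehicle 1 Hub → stop 2 → Hub = 8; vehicle 2 Hub → stop 4 → stop 1 → stop 3 → stop 5 → Hub = 77; combined 85.

85 blocks — the smallest possible combined total.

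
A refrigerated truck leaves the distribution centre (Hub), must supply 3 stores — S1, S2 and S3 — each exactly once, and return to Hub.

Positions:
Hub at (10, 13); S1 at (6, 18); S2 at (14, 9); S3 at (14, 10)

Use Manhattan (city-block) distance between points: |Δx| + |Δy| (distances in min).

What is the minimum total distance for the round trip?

Hub → S1 → S2 → S3 → Hub: 9+17+1+7 = 34
Hub → S1 → S3 → S2 → Hub: 9+16+1+8 = 34
Hub → S2 → S1 → S3 → Hub: 8+17+16+7 = 48
The minimum is 34.
One optimal route: Hub → S1 → S2 → S3 → Hub (or its reverse).

34 min — the shortest possible round trip.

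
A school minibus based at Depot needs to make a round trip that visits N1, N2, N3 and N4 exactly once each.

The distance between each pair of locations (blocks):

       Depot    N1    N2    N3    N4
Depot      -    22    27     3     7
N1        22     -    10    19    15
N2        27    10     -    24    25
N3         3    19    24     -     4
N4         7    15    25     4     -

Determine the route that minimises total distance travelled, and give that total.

Shortest round trip = 59 blocks.

Depot → N1 → N2 → N3 → N4 → Depot: 22+10+24+4+7 = 67
Depot → N1 → N2 → N4 → N3 → Depot: 22+10+25+4+3 = 64
Depot → N1 → N3 → N2 → N4 → Depot: 22+19+24+25+7 = 97
Depot → N1 → N3 → N4 → N2 → Depot: 22+19+4+25+27 = 97
Depot → N1 → N4 → N2 → N3 → Depot: 22+15+25+24+3 = 89
Depot → N1 → N4 → N3 → N2 → Depot: 22+15+4+24+27 = 92
Depot → N2 → N1 → N3 → N4 → Depot: 27+10+19+4+7 = 67
Depot → N2 → N1 → N4 → N3 → Depot: 27+10+15+4+3 = 59
Depot → N2 → N3 → N1 → N4 → Depot: 27+24+19+15+7 = 92
Depot → N2 → N4 → N1 → N3 → Depot: 27+25+15+19+3 = 89
Depot → N3 → N1 → N2 → N4 → Depot: 3+19+10+25+7 = 64
Depot → N3 → N2 → N1 → N4 → Depot: 3+24+10+15+7 = 59
The minimum is 59.
One optimal route: Depot → N2 → N1 → N4 → N3 → Depot (or its reverse).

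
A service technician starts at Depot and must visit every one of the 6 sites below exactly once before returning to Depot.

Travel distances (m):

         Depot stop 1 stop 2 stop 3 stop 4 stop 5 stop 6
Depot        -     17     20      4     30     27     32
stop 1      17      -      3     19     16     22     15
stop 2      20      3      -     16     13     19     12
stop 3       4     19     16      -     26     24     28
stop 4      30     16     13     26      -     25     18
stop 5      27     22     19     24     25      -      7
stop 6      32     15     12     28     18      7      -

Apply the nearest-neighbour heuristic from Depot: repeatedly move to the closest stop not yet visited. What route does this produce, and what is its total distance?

Total distance 100 m via the nearest-neighbour route Depot → stop 3 → stop 2 → stop 1 → stop 6 → stop 5 → stop 4 → Depot.

At Depot the remaining stops are stop 3 4, stop 1 17, stop 2 20, stop 5 27, stop 4 30, stop 6 32; go to stop 3.
At stop 3 the remaining stops are stop 2 16, stop 1 19, stop 5 24, stop 4 26, stop 6 28; go to stop 2.
At stop 2 the remaining stops are stop 1 3, stop 6 12, stop 4 13, stop 5 19; go to stop 1.
At stop 1 the remaining stops are stop 6 15, stop 4 16, stop 5 22; go to stop 6.
At stop 6 the remaining stops are stop 5 7, stop 4 18; go to stop 5.
At stop 5 the remaining stops are stop 4 25; go to stop 4.
Return stop 4→Depot: 30.
Total = 4 + 16 + 3 + 15 + 7 + 25 + 30 = 100.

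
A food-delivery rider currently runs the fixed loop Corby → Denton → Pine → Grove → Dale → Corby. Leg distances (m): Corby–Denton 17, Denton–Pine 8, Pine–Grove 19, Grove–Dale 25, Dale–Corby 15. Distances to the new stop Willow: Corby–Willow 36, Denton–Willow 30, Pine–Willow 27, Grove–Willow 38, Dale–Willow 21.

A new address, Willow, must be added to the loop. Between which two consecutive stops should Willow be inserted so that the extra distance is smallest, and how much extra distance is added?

Insertion cost between consecutive stops i–j is d(i,Willow) + d(Willow,j) − d(i,j):
  between Corby and Denton: 36 + 30 − 17 = 49
  between Denton and Pine: 30 + 27 − 8 = 49
  between Pine and Grove: 27 + 38 − 19 = 46
  between Grove and Dale: 38 + 21 − 25 = 34
  between Dale and Corby: 21 + 36 − 15 = 42
Cheapest insertion is between Grove and Dale, adding 34.
New total = 84 + 34 = 118.

Adding 34 m by placing Willow on the Grove–Dale leg.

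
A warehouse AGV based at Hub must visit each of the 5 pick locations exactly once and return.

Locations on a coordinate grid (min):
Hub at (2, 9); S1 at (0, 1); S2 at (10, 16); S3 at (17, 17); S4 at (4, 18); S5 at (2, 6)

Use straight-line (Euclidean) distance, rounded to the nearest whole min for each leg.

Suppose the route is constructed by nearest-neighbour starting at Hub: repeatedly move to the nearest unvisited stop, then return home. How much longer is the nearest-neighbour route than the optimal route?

2 min longer than the optimal tour.

Hub: S5=3, S1=8, S4=9, S2=11, S3=17 ⇒ S5
S5: S1=5, S4=12, S2=13, S3=19 ⇒ S1
S1: S4=17, S2=18, S3=23 ⇒ S4
S4: S2=6, S3=13 ⇒ S2
S2: S3=7 ⇒ S3
NN route Hub → S5 → S1 → S4 → S2 → S3 → Hub costs 55.
Optimal: Hub → S4 → S2 → S3 → S1 → S5 → Hub costs 53 (by enumerating all 60 distinct tours).
Excess = 55 − 53 = 2.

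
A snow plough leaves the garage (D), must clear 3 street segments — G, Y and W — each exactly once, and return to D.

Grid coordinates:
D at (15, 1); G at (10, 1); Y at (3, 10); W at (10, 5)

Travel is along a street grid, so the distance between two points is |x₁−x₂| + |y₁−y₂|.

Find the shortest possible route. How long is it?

42 — the shortest possible round trip.

D-G-Y-W-D: 5+16+12+9 = 42
D-G-W-Y-D: 5+4+12+21 = 42
D-Y-G-W-D: 21+16+4+9 = 50
The minimum is 42.
One optimal route: D → G → Y → W → D (or its reverse).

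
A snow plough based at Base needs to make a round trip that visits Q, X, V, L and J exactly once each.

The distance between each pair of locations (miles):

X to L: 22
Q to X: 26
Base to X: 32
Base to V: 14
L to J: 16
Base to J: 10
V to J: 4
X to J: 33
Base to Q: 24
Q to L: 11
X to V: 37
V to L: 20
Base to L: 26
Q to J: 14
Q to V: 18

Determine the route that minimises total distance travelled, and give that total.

With 5 stops there are 5!/2 = 60 distinct round trips (a route and its reverse cost the same).
Base → Q → X → V → L → J → Base: 24+26+37+20+16+10 = 133
Base → Q → X → V → J → L → Base: 24+26+37+4+16+26 = 133
Base → Q → X → L → V → J → Base: 24+26+22+20+4+10 = 106
Base → Q → X → L → J → V → Base: 24+26+22+16+4+14 = 106
Base → Q → X → J → V → L → Base: 24+26+33+4+20+26 = 133
Base → Q → X → J → L → V → Base: 24+26+33+16+20+14 = 133
Base → Q → V → X → L → J → Base: 24+18+37+22+16+10 = 127
Base → Q → V → X → J → L → Base: 24+18+37+33+16+26 = 154
Base → Q → V → L → X → J → Base: 24+18+20+22+33+10 = 127
Base → Q → V → L → J → X → Base: 24+18+20+16+33+32 = 143
Base → Q → V → J → X → L → Base: 24+18+4+33+22+26 = 127
Base → Q → V → J → L → X → Base: 24+18+4+16+22+32 = 116
Base → Q → L → X → V → J → Base: 24+11+22+37+4+10 = 108
Base → Q → L → X → J → V → Base: 24+11+22+33+4+14 = 108
… (46 more)
Base → X → L → Q → V → J → Base: 32+22+11+18+4+10 = 97  ← best
The minimum is 97.
One optimal route: Base → X → L → Q → V → J → Base (or its reverse).

97 miles — the shortest possible round trip.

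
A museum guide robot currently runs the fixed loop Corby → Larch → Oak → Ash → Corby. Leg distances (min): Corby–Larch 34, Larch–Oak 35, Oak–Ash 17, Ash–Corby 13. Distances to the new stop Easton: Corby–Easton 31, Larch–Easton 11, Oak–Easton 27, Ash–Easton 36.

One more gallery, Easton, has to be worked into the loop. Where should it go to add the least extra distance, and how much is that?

Insertion cost between consecutive stops i–j is d(i,Easton) + d(Easton,j) − d(i,j):
  between Corby and Larch: 31 + 11 − 34 = 8
  between Larch and Oak: 11 + 27 − 35 = 3
  between Oak and Ash: 27 + 36 − 17 = 46
  between Ash and Corby: 36 + 31 − 13 = 54
Cheapest insertion is between Larch and Oak, adding 3.
New total = 99 + 3 = 102.

+3 min — insert Easton between Larch and Oak.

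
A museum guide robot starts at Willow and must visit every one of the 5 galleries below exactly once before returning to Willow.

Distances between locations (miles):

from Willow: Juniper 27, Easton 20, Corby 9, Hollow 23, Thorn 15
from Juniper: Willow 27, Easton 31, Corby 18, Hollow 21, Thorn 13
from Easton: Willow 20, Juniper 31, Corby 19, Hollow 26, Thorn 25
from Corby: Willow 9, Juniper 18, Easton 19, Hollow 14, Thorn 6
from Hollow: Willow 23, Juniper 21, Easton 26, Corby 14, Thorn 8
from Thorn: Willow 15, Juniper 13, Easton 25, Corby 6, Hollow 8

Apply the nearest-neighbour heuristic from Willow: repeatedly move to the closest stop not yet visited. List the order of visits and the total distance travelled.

At Willow the remaining stops are Corby 9, Thorn 15, Easton 20, Hollow 23, Juniper 27; go to Corby.
At Corby the remaining stops are Thorn 6, Hollow 14, Juniper 18, Easton 19; go to Thorn.
At Thorn the remaining stops are Hollow 8, Juniper 13, Easton 25; go to Hollow.
At Hollow the remaining stops are Juniper 21, Easton 26; go to Juniper.
At Juniper the remaining stops are Easton 31; go to Easton.
Return Easton→Willow: 20.
Total = 9 + 6 + 8 + 21 + 31 + 20 = 95.

Total distance 95 miles via the nearest-neighbour route Willow → Corby → Thorn → Hollow → Juniper → Easton → Willow.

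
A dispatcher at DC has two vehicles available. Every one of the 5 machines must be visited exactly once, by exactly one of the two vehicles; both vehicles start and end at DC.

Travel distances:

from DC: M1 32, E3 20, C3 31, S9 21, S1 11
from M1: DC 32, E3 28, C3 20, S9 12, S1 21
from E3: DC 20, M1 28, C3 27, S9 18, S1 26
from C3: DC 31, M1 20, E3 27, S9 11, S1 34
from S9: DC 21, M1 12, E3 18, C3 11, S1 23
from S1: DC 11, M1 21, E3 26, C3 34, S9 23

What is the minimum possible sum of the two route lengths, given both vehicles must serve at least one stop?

There are 2^4 − 1 = 15 ways to divide the 5 stops into two non-empty groups. For each, the best each vehicle can do is its own shortest tour through its group:
  {M1} + {E3, C3, S9, S1}: 64 + 92 = 156
  {E3} + {M1, C3, S9, S1}: 40 + 84 = 124
  {M1, E3} + {C3, S9, S1}: 80 + 76 = 156
  {C3} + {M1, E3, S9, S1}: 62 + 82 = 144
  {M1, C3} + {E3, S9, S1}: 83 + 72 = 155
  {E3, C3} + {M1, S9, S1}: 78 + 65 = 143
  … (15 splits in total)
  {M1, E3, C3, S9} + {S1}: 100 + 22 = 122  ← best
Best: vehicle 1 DC → E3 → M1 → C3 → S9 → DC = 100; vehicle 2 DC → S1 → DC = 22; combined 122.

Minimum combined distance: 122.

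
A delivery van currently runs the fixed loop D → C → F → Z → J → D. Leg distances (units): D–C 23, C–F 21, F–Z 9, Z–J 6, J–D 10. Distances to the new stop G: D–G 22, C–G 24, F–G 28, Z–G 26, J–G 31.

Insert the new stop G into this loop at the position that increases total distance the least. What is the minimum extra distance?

Minimum extra distance: 23, inserting G between D and C.

Insertion cost between consecutive stops i–j is d(i,G) + d(G,j) − d(i,j):
  between D and C: 22 + 24 − 23 = 23
  between C and F: 24 + 28 − 21 = 31
  between F and Z: 28 + 26 − 9 = 45
  between Z and J: 26 + 31 − 6 = 51
  between J and D: 31 + 22 − 10 = 43
Cheapest insertion is between D and C, adding 23.
New total = 69 + 23 = 92.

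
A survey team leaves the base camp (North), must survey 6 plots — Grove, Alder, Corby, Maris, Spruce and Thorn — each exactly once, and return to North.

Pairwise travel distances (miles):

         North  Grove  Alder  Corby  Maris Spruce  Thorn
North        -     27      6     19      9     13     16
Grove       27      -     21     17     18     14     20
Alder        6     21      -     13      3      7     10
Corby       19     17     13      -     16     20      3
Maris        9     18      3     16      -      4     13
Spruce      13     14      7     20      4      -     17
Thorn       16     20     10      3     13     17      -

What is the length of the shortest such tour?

Shortest round trip = 63 miles.

With 6 stops there are 6!/2 = 360 distinct round trips (a route and its reverse cost the same).
North→Grove→Alder→Corby→Maris→Spruce→Thorn→North: 27+21+13+16+4+17+16 = 114
North→Grove→Alder→Corby→Maris→Thorn→Spruce→North: 27+21+13+16+13+17+13 = 120
North→Grove→Alder→Corby→Spruce→Maris→Thorn→North: 27+21+13+20+4+13+16 = 114
North→Grove→Alder→Corby→Spruce→Thorn→Maris→North: 27+21+13+20+17+13+9 = 120
North→Grove→Alder→Corby→Thorn→Maris→Spruce→North: 27+21+13+3+13+4+13 = 94
North→Grove→Alder→Corby→Thorn→Spruce→Maris→North: 27+21+13+3+17+4+9 = 94
North→Grove→Alder→Maris→Corby→Spruce→Thorn→North: 27+21+3+16+20+17+16 = 120
North→Grove→Alder→Maris→Corby→Thorn→Spruce→North: 27+21+3+16+3+17+13 = 100
… (352 more)
North→Alder→Maris→Spruce→Grove→Corby→Thorn→North: 6+3+4+14+17+3+16 = 63  ← best
The minimum is 63.
One optimal route: North → Alder → Maris → Spruce → Grove → Corby → Thorn → North (or its reverse).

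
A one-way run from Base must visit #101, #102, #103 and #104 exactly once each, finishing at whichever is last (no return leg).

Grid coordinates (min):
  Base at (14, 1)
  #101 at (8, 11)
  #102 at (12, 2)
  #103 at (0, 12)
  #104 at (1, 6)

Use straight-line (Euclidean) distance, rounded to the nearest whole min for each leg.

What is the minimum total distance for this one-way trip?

26 min — the minimum one-way total.

There are 4! = 24 possible orderings.
Base → #101 → #102 → #103 → #104: 12+10+16+6 = 44
Base → #101 → #102 → #104 → #103: 12+10+12+6 = 40
Base → #101 → #103 → #102 → #104: 12+8+16+12 = 48
Base → #101 → #103 → #104 → #102: 12+8+6+12 = 38
Base → #101 → #104 → #102 → #103: 12+9+12+16 = 49
Base → #101 → #104 → #103 → #102: 12+9+6+16 = 43
Base → #102 → #101 → #103 → #104: 2+10+8+6 = 26
Base → #102 → #101 → #104 → #103: 2+10+9+6 = 27
Base → #102 → #103 → #101 → #104: 2+16+8+9 = 35
Base → #102 → #103 → #104 → #101: 2+16+6+9 = 33
Base → #102 → #104 → #101 → #103: 2+12+9+8 = 31
Base → #102 → #104 → #103 → #101: 2+12+6+8 = 28
Base → #103 → #101 → #102 → #104: 18+8+10+12 = 48
Base → #103 → #101 → #104 → #102: 18+8+9+12 = 47
… (10 more)
The minimum is 26.
One shortest path: Base → #102 → #101 → #103 → #104.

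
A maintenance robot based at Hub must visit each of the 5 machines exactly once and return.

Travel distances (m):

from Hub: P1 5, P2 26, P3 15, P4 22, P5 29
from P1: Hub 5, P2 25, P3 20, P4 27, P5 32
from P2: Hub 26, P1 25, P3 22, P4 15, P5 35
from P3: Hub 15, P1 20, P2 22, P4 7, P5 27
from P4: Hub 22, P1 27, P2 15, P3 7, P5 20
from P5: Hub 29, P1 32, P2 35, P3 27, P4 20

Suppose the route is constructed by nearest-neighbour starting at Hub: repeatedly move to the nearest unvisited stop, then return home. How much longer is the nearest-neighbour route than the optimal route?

Hub: P1=5, P3=15, P4=22, P2=26, P5=29 ⇒ P1
P1: P3=20, P2=25, P4=27, P5=32 ⇒ P3
P3: P4=7, P2=22, P5=27 ⇒ P4
P4: P2=15, P5=20 ⇒ P2
P2: P5=35 ⇒ P5
NN route Hub → P1 → P3 → P4 → P2 → P5 → Hub costs 111.
Optimal: Hub → P1 → P2 → P4 → P5 → P3 → Hub costs 107 (by enumerating all 60 distinct tours).
Excess = 111 − 107 = 4.

4 m longer than the optimal tour.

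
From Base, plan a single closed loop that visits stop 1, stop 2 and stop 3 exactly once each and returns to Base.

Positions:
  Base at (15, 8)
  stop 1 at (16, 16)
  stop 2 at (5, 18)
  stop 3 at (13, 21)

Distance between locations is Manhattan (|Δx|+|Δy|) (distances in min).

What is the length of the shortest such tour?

There are 3 distinct closed tours to check (reversals are equivalent).
Base - stop 1 - stop 2 - stop 3 - Base: 9+13+11+15 = 48
Base - stop 1 - stop 3 - stop 2 - Base: 9+8+11+20 = 48
Base - stop 2 - stop 1 - stop 3 - Base: 20+13+8+15 = 56
The minimum is 48.
One optimal route: Base → stop 1 → stop 2 → stop 3 → Base (or its reverse).

Shortest round trip = 48 min.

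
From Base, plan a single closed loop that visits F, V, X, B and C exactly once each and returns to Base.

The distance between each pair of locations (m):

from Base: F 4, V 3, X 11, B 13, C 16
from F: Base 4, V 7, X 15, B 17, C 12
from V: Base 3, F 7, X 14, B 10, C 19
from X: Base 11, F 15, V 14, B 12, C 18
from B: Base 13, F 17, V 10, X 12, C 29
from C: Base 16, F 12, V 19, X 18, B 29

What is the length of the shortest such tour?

There are 60 distinct closed tours to check (reversals are equivalent).
Base → F → V → X → B → C → Base: 4+7+14+12+29+16 = 82
Base → F → V → X → C → B → Base: 4+7+14+18+29+13 = 85
Base → F → V → B → X → C → Base: 4+7+10+12+18+16 = 67
Base → F → V → B → C → X → Base: 4+7+10+29+18+11 = 79
Base → F → V → C → X → B → Base: 4+7+19+18+12+13 = 73
Base → F → V → C → B → X → Base: 4+7+19+29+12+11 = 82
Base → F → X → V → B → C → Base: 4+15+14+10+29+16 = 88
Base → F → X → V → C → B → Base: 4+15+14+19+29+13 = 94
Base → F → X → B → V → C → Base: 4+15+12+10+19+16 = 76
Base → F → X → B → C → V → Base: 4+15+12+29+19+3 = 82
Base → F → X → C → V → B → Base: 4+15+18+19+10+13 = 79
Base → F → X → C → B → V → Base: 4+15+18+29+10+3 = 79
Base → F → B → V → X → C → Base: 4+17+10+14+18+16 = 79
Base → F → B → V → C → X → Base: 4+17+10+19+18+11 = 79
… (46 more)
Base → F → C → X → B → V → Base: 4+12+18+12+10+3 = 59  ← best
The minimum is 59.
One optimal route: Base → F → C → X → B → V → Base (or its reverse).

Shortest round trip = 59 m.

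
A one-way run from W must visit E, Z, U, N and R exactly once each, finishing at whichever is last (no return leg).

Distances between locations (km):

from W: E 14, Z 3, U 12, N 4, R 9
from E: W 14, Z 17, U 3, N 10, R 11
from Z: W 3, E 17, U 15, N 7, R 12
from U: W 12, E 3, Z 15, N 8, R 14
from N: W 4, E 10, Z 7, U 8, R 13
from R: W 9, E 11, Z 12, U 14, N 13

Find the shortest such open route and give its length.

There are 5! = 120 possible orderings.
W - E - Z - U - N - R: 14+17+15+8+13 = 67
W - E - Z - U - R - N: 14+17+15+14+13 = 73
W - E - Z - N - U - R: 14+17+7+8+14 = 60
W - E - Z - N - R - U: 14+17+7+13+14 = 65
W - E - Z - R - U - N: 14+17+12+14+8 = 65
W - E - Z - R - N - U: 14+17+12+13+8 = 64
W - E - U - Z - N - R: 14+3+15+7+13 = 52
W - E - U - Z - R - N: 14+3+15+12+13 = 57
W - E - U - N - Z - R: 14+3+8+7+12 = 44
W - E - U - N - R - Z: 14+3+8+13+12 = 50
W - E - U - R - Z - N: 14+3+14+12+7 = 50
W - E - U - R - N - Z: 14+3+14+13+7 = 51
W - E - N - Z - U - R: 14+10+7+15+14 = 60
W - E - N - Z - R - U: 14+10+7+12+14 = 57
… (106 more)
W - Z - N - U - E - R: 3+7+8+3+11 = 32  ← best
The minimum is 32.
One shortest path: W → Z → N → U → E → R.

32 km — the minimum one-way total.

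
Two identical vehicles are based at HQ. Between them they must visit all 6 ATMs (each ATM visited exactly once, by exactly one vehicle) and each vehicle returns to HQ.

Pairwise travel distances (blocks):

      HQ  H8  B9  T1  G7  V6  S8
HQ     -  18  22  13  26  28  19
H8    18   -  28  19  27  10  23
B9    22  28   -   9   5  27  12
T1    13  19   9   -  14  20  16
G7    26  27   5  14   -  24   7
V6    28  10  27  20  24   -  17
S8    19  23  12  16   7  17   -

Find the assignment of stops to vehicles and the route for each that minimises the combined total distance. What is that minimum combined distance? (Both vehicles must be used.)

Minimum combined distance: 105 blocks.

Check every non-empty split of the stops between the two vehicles; for each half take its own optimal tour:
  {H8} + {B9, T1, G7, V6, S8}: 36 + 79 = 115
  {B9} + {H8, T1, G7, V6, S8}: 44 + 79 = 123
  {H8, B9} + {T1, G7, V6, S8}: 68 + 79 = 147
  {T1} + {H8, B9, G7, V6, S8}: 26 + 79 = 105
  {H8, T1} + {B9, G7, V6, S8}: 50 + 79 = 129
  {B9, T1} + {H8, G7, V6, S8}: 44 + 78 = 122
  … (31 splits in total)
Best: vehicle 1 HQ → T1 → HQ = 26; vehicle 2 HQ → H8 → V6 → S8 → G7 → B9 → HQ = 79; combined 105.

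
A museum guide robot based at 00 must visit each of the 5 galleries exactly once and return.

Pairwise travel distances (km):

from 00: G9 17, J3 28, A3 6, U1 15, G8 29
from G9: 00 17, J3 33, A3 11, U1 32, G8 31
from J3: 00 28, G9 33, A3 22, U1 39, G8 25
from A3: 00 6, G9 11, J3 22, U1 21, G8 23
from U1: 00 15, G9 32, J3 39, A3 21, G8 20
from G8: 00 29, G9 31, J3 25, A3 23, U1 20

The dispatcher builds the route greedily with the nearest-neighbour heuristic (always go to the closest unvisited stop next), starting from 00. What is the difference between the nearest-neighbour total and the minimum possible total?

25 km longer than the optimal tour.

00: A3=6, U1=15, G9=17, J3=28, G8=29 ⇒ A3
A3: G9=11, U1=21, J3=22, G8=23 ⇒ G9
G9: G8=31, U1=32, J3=33 ⇒ G8
G8: U1=20, J3=25 ⇒ U1
U1: J3=39 ⇒ J3
NN route 00 → A3 → G9 → G8 → U1 → J3 → 00 costs 135.
Optimal: 00 → G9 → A3 → J3 → G8 → U1 → 00 costs 110 (by enumerating all 60 distinct tours).
Excess = 135 − 110 = 25.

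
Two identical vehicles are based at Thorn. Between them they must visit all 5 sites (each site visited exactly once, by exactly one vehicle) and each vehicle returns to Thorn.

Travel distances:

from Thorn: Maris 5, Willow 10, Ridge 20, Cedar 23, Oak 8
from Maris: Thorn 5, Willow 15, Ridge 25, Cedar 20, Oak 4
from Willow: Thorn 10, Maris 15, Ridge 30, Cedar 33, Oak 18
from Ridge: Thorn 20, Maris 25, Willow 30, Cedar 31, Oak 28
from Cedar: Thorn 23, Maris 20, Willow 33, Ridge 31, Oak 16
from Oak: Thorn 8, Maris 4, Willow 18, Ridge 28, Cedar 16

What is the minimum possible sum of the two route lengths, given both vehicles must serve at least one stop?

96 — the smallest possible combined total.

Check every non-empty split of the stops between the two vehicles; for each half take its own optimal tour:
  {Maris} + {Willow, Ridge, Cedar, Oak}: 10 + 95 = 105
  {Willow} + {Maris, Ridge, Cedar, Oak}: 20 + 76 = 96
  {Maris, Willow} + {Ridge, Cedar, Oak}: 30 + 75 = 105
  {Ridge} + {Maris, Willow, Cedar, Oak}: 40 + 68 = 108
  {Maris, Ridge} + {Willow, Cedar, Oak}: 50 + 67 = 117
  {Willow, Ridge} + {Maris, Cedar, Oak}: 60 + 48 = 108
  … (15 splits in total)
Best: vehicle 1 Thorn → Willow → Thorn = 20; vehicle 2 Thorn → Maris → Oak → Cedar → Ridge → Thorn = 76; combined 96.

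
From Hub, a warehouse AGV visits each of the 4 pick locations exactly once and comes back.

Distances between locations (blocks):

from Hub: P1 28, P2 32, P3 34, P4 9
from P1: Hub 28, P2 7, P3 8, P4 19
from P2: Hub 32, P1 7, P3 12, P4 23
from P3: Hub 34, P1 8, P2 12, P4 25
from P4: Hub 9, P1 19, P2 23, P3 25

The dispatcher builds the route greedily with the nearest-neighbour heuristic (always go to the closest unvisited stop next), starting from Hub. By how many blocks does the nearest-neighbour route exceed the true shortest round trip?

Excess over optimum: 1 blocks.

Hub: P4=9, P1=28, P2=32, P3=34 ⇒ P4
P4: P1=19, P2=23, P3=25 ⇒ P1
P1: P2=7, P3=8 ⇒ P2
P2: P3=12 ⇒ P3
NN route Hub → P4 → P1 → P2 → P3 → Hub costs 81.
Optimal: Hub → P1 → P3 → P2 → P4 → Hub costs 80 (by enumerating all 12 distinct tours).
Excess = 81 − 80 = 1.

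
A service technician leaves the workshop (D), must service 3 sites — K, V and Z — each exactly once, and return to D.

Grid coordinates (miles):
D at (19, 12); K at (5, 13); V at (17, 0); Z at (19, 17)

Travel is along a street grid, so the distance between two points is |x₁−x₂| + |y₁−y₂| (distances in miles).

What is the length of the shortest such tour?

D → K → V → Z → D: 15+25+19+5 = 64
D → K → Z → V → D: 15+18+19+14 = 66
D → V → K → Z → D: 14+25+18+5 = 62
The minimum is 62.
One optimal route: D → V → K → Z → D (or its reverse).

Minimum total distance: 62 miles.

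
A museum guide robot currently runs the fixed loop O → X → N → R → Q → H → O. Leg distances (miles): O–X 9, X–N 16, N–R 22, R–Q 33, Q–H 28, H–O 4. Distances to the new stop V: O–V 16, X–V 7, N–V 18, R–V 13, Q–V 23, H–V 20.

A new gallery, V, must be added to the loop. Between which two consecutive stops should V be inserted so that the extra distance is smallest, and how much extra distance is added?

Insertion cost between consecutive stops i–j is d(i,V) + d(V,j) − d(i,j):
  between O and X: 16 + 7 − 9 = 14
  between X and N: 7 + 18 − 16 = 9
  between N and R: 18 + 13 − 22 = 9
  between R and Q: 13 + 23 − 33 = 3
  between Q and H: 23 + 20 − 28 = 15
  between H and O: 20 + 16 − 4 = 32
Cheapest insertion is between R and Q, adding 3.
New total = 112 + 3 = 115.

+3 miles — insert V between R and Q.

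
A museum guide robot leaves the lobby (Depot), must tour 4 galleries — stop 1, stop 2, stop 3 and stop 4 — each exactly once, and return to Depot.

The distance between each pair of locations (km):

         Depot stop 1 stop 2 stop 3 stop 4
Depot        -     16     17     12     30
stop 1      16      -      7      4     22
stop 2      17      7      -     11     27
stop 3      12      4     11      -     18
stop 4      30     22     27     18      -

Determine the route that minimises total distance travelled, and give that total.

With 4 stops there are 4!/2 = 12 distinct round trips (a route and its reverse cost the same).
Depot-stop 1-stop 2-stop 3-stop 4-Depot: 16+7+11+18+30 = 82
Depot-stop 1-stop 2-stop 4-stop 3-Depot: 16+7+27+18+12 = 80
Depot-stop 1-stop 3-stop 2-stop 4-Depot: 16+4+11+27+30 = 88
Depot-stop 1-stop 3-stop 4-stop 2-Depot: 16+4+18+27+17 = 82
Depot-stop 1-stop 4-stop 2-stop 3-Depot: 16+22+27+11+12 = 88
Depot-stop 1-stop 4-stop 3-stop 2-Depot: 16+22+18+11+17 = 84
Depot-stop 2-stop 1-stop 3-stop 4-Depot: 17+7+4+18+30 = 76
Depot-stop 2-stop 1-stop 4-stop 3-Depot: 17+7+22+18+12 = 76
Depot-stop 2-stop 3-stop 1-stop 4-Depot: 17+11+4+22+30 = 84
Depot-stop 2-stop 4-stop 1-stop 3-Depot: 17+27+22+4+12 = 82
Depot-stop 3-stop 1-stop 2-stop 4-Depot: 12+4+7+27+30 = 80
Depot-stop 3-stop 2-stop 1-stop 4-Depot: 12+11+7+22+30 = 82
The minimum is 76.
One optimal route: Depot → stop 2 → stop 1 → stop 3 → stop 4 → Depot (or its reverse).

Minimum total distance: 76 km.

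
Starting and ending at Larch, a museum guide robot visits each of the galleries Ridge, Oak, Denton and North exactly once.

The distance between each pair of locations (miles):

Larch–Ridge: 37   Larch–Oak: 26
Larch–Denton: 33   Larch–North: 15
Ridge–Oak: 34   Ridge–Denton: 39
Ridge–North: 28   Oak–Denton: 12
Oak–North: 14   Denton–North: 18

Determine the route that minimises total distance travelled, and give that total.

Larch - Ridge - Oak - Denton - North - Larch: 37+34+12+18+15 = 116
Larch - Ridge - Oak - North - Denton - Larch: 37+34+14+18+33 = 136
Larch - Ridge - Denton - Oak - North - Larch: 37+39+12+14+15 = 117
Larch - Ridge - Denton - North - Oak - Larch: 37+39+18+14+26 = 134
Larch - Ridge - North - Oak - Denton - Larch: 37+28+14+12+33 = 124
Larch - Ridge - North - Denton - Oak - Larch: 37+28+18+12+26 = 121
Larch - Oak - Ridge - Denton - North - Larch: 26+34+39+18+15 = 132
Larch - Oak - Ridge - North - Denton - Larch: 26+34+28+18+33 = 139
Larch - Oak - Denton - Ridge - North - Larch: 26+12+39+28+15 = 120
Larch - Oak - North - Ridge - Denton - Larch: 26+14+28+39+33 = 140
Larch - Denton - Ridge - Oak - North - Larch: 33+39+34+14+15 = 135
Larch - Denton - Oak - Ridge - North - Larch: 33+12+34+28+15 = 122
The minimum is 116.
One optimal route: Larch → Ridge → Oak → Denton → North → Larch (or its reverse).

Minimum total distance: 116 miles.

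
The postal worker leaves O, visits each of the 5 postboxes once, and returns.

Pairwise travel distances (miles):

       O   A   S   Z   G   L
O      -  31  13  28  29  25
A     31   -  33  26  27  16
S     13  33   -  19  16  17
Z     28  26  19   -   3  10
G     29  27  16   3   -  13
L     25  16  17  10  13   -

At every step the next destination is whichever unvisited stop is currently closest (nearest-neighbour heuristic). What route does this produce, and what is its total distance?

O → [S:13 / L:25 / Z:28 / G:29 / A:31] → S (13)
S → [G:16 / L:17 / Z:19 / A:33] → G (16)
G → [Z:3 / L:13 / A:27] → Z (3)
Z → [L:10 / A:26] → L (10)
L → [A:16] → A (16)
Return A→O: 31.
Total = 13 + 16 + 3 + 10 + 16 + 31 = 89.

Nearest-neighbour total = 89 miles; route O → S → G → Z → L → A → O.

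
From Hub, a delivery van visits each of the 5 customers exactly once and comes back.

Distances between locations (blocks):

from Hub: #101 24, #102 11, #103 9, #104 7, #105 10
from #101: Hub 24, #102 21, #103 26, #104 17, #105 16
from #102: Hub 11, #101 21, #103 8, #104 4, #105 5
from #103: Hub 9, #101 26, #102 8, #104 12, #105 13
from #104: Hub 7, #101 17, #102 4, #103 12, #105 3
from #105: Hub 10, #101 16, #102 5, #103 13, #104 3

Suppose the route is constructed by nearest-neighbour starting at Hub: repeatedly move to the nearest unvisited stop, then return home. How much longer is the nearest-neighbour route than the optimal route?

The nearest-neighbour route is 11 blocks longer than optimal.

Hub: #104=7, #103=9, #105=10, #102=11, #101=24 ⇒ #104
#104: #105=3, #102=4, #103=12, #101=17 ⇒ #105
#105: #102=5, #103=13, #101=16 ⇒ #102
#102: #103=8, #101=21 ⇒ #103
#103: #101=26 ⇒ #101
NN route Hub → #104 → #105 → #102 → #103 → #101 → Hub costs 73.
Optimal: Hub → #103 → #102 → #105 → #101 → #104 → Hub costs 62 (by enumerating all 60 distinct tours).
Excess = 73 − 62 = 11.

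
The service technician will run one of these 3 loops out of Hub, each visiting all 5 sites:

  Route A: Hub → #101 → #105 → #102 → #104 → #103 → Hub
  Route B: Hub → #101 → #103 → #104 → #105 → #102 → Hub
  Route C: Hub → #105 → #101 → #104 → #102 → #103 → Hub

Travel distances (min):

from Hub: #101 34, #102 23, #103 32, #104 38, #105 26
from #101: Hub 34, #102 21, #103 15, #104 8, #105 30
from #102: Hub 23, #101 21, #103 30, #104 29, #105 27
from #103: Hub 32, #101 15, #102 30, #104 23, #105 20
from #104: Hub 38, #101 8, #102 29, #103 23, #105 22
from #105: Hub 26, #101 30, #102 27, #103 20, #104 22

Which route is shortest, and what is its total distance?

Shortest is Route B, total 144 min.

Route A: 34 + 30 + 27 + 29 + 23 + 32 = 175
Route B: 34 + 15 + 23 + 22 + 27 + 23 = 144
Route C: 26 + 30 + 8 + 29 + 30 + 32 = 155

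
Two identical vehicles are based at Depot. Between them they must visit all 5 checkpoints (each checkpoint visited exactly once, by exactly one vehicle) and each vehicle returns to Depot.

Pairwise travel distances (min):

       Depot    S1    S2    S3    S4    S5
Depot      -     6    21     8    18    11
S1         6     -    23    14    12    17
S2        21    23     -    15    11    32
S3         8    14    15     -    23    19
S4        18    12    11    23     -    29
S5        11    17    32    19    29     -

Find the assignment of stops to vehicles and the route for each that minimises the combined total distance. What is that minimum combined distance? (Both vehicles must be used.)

Try each way of splitting the stops between the two vehicles (each non-empty) and, for each split, find the best tour for each vehicle:
  {S1} + {S2, S3, S4, S5}: 12 + 74 = 86
  {S2} + {S1, S3, S4, S5}: 42 + 71 = 113
  {S1, S2} + {S3, S4, S5}: 50 + 71 = 121
  {S3} + {S1, S2, S4, S5}: 16 + 72 = 88
  {S1, S3} + {S2, S4, S5}: 28 + 72 = 100
  {S2, S3} + {S1, S4, S5}: 44 + 58 = 102
  … (15 splits in total)
  {S1, S2, S3, S4} + {S5}: 52 + 22 = 74  ← best
Best: vehicle 1 Depot → S1 → S4 → S2 → S3 → Depot = 52; vehicle 2 Depot → S5 → Depot = 22; combined 74.

Minimum combined distance: 74 min.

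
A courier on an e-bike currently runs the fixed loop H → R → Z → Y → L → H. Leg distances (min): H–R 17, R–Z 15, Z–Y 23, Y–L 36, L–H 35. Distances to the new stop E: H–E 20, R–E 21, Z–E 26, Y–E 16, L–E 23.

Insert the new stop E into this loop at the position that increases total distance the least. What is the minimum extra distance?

Insertion cost between consecutive stops i–j is d(i,E) + d(E,j) − d(i,j):
  between H and R: 20 + 21 − 17 = 24
  between R and Z: 21 + 26 − 15 = 32
  between Z and Y: 26 + 16 − 23 = 19
  between Y and L: 16 + 23 − 36 = 3
  between L and H: 23 + 20 − 35 = 8
Cheapest insertion is between Y and L, adding 3.
New total = 126 + 3 = 129.

+3 min — insert E between Y and L.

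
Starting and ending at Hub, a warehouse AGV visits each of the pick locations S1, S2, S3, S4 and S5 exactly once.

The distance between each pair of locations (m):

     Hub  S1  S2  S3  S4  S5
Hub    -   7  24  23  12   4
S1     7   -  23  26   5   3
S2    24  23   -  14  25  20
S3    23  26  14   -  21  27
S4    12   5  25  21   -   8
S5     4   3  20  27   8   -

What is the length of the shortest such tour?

Minimum total distance: 71 m.

There are 60 distinct closed tours to check (reversals are equivalent).
Hub→S1→S2→S3→S4→S5→Hub: 7+23+14+21+8+4 = 77
Hub→S1→S2→S3→S5→S4→Hub: 7+23+14+27+8+12 = 91
Hub→S1→S2→S4→S3→S5→Hub: 7+23+25+21+27+4 = 107
Hub→S1→S2→S4→S5→S3→Hub: 7+23+25+8+27+23 = 113
Hub→S1→S2→S5→S3→S4→Hub: 7+23+20+27+21+12 = 110
Hub→S1→S2→S5→S4→S3→Hub: 7+23+20+8+21+23 = 102
Hub→S1→S3→S2→S4→S5→Hub: 7+26+14+25+8+4 = 84
Hub→S1→S3→S2→S5→S4→Hub: 7+26+14+20+8+12 = 87
Hub→S1→S3→S4→S2→S5→Hub: 7+26+21+25+20+4 = 103
Hub→S1→S3→S4→S5→S2→Hub: 7+26+21+8+20+24 = 106
Hub→S1→S3→S5→S2→S4→Hub: 7+26+27+20+25+12 = 117
Hub→S1→S3→S5→S4→S2→Hub: 7+26+27+8+25+24 = 117
Hub→S1→S4→S2→S3→S5→Hub: 7+5+25+14+27+4 = 82
Hub→S1→S4→S2→S5→S3→Hub: 7+5+25+20+27+23 = 107
… (46 more)
Hub→S1→S4→S3→S2→S5→Hub: 7+5+21+14+20+4 = 71  ← best
The minimum is 71.
One optimal route: Hub → S1 → S4 → S3 → S2 → S5 → Hub (or its reverse).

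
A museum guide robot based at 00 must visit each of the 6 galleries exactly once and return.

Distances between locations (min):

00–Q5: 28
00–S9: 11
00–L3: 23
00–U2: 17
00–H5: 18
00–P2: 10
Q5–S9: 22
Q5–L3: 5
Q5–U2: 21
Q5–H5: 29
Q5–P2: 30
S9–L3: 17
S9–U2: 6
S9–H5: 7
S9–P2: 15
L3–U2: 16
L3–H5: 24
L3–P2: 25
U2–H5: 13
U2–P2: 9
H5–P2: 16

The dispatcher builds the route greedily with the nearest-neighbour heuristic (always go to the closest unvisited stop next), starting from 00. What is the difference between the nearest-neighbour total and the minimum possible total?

00: P2=10, S9=11, U2=17, H5=18, L3=23, Q5=28 ⇒ P2
P2: U2=9, S9=15, H5=16, L3=25, Q5=30 ⇒ U2
U2: S9=6, H5=13, L3=16, Q5=21 ⇒ S9
S9: H5=7, L3=17, Q5=22 ⇒ H5
H5: L3=24, Q5=29 ⇒ L3
L3: Q5=5 ⇒ Q5
NN route 00 → P2 → U2 → S9 → H5 → L3 → Q5 → 00 costs 89.
Optimal: 00 → S9 → H5 → Q5 → L3 → U2 → P2 → 00 costs 87 (by enumerating all 360 distinct tours).
Excess = 89 − 87 = 2.

The nearest-neighbour route is 2 min longer than optimal.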